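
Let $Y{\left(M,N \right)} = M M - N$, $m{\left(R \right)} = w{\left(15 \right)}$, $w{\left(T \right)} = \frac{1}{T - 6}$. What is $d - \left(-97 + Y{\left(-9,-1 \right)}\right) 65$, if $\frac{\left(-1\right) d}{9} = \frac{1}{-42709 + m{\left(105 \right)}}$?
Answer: $\frac{374770581}{384380} \approx 975.0$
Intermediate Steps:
$w{\left(T \right)} = \frac{1}{-6 + T}$
$m{\left(R \right)} = \frac{1}{9}$ ($m{\left(R \right)} = \frac{1}{-6 + 15} = \frac{1}{9}$)
$Y{\left(M,N \right)} = M^{2} - N$
$d = \frac{81}{384380}$ ($d = - \frac{9}{-42709 + \frac{1}{9}} = - \frac{9}{- \frac{384380}{9}} = \left(-9\right) \left(- \frac{9}{384380}\right) = \frac{81}{384380} \approx 0.00021073$)
$d - \left(-97 + Y{\left(-9,-1 \right)}\right) 65 = \frac{81}{384380} - \left(-97 - \left(-1 - \left(-9\right)^{2}\right)\right) 65 = \frac{81}{384380} - \left(-97 + \left(81 + 1\right)\right) 65 = \frac{81}{384380} - \left(-97 + 82\right) 65 = \frac{81}{384380} - \left(-15\right) 65 = \frac{81}{384380} - -975 = \frac{81}{384380} + 975 = \frac{374770581}{384380}$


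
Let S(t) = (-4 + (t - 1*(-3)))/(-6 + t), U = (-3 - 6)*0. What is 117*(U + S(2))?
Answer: -117/4 ≈ -29.250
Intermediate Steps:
U = 0 (U = -9*0 = 0)
S(t) = (-1 + t)/(-6 + t) (S(t) = (-4 + (t + 3))/(-6 + t) = (-4 + (3 + t))/(-6 + t) = (-1 + t)/(-6 + t))
117*(U + S(2)) = 117*(0 + (-1 + 2)/(-6 + 2)) = 117*(0 + 1/(-4)) = 117*(0 - 1/4*1) = 117*(0 - 1/4) = 117*(-1/4) = -117/4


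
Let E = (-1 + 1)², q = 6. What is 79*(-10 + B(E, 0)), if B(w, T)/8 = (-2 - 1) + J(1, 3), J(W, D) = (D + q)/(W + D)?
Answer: -1264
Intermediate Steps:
J(W, D) = (6 + D)/(D + W) (J(W, D) = (D + 6)/(W + D) = (6 + D)/(D + W))
E = 0 (E = 0² = 0)
B(w, T) = -6 (B(w, T) = 8*((-2 - 1) + (6 + 3)/(3 + 1)) = 8*(-3 + 9/4) = 8*(-¾) = -6)
79*(-10 + B(E, 0)) = 79*(-10 - 6) = 79*(-16) = -1264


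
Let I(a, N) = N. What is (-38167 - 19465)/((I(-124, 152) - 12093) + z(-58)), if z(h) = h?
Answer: 57632/11999 ≈ 4.8031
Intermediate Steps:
(-38167 - 19465)/((I(-124, 152) - 12093) + z(-58)) = (-38167 - 19465)/((152 - 12093) - 58) = -57632/(-11941 - 58) = -57632/(-11999) = -57632*(-1/11999) = 57632/11999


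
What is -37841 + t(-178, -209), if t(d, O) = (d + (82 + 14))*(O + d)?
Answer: -6107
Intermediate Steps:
t(d, O) = (96 + d)*(O + d) (t(d, O) = (d + 96)*(O + d) = (96 + d)*(O + d))
-37841 + t(-178, -209) = -37841 + ((-178)² + 96*(-209) + 96*(-178) - 209*(-178)) = -37841 + (31684 - 20064 - 17088 + 37202) = -37841 + 31734 = -6107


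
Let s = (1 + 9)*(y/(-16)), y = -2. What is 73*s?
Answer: 365/4 ≈ 91.250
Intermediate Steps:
s = 5/4 (s = (1 + 9)*(-2/(-16)) = 10*(-2*(-1/16)) = 10*(1/8) = 5/4 ≈ 1.2500)
73*s = 73*(5/4) = 365/4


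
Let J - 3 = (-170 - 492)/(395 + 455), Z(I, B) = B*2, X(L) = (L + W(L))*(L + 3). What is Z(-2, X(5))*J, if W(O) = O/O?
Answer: 90624/425 ≈ 213.23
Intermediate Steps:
W(O) = 1
X(L) = (1 + L)*(3 + L) (X(L) = (L + 1)*(L + 3) = (1 + L)*(3 + L))
Z(I, B) = 2*B
J = 944/425 (J = 3 + (-170 - 492)/(395 + 455) = 3 - 662/850 = 3 - 662*1/850 = 3 - 331/425 = 944/425 ≈ 2.2212)
Z(-2, X(5))*J = (2*(3 + 5² + 4*5))*(944/425) = (2*(3 + 25 + 20))*(944/425) = (2*48)*(944/425) = 96*(944/425) = 90624/425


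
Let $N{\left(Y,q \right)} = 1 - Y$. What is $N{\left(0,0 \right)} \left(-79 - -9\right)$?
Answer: $-70$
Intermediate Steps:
$N{\left(0,0 \right)} \left(-79 - -9\right) = \left(1 - 0\right) \left(-79 - -9\right) = \left(1 + 0\right) \left(-79 + 9\right) = 1 \left(-70\right) = -70$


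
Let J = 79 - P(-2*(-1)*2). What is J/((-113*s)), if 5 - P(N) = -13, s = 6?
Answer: -61/678 ≈ -0.089970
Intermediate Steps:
P(N) = 18 (P(N) = 5 - 1*(-13) = 5 + 13 = 18)
J = 61 (J = 79 - 1*18 = 79 - 18 = 61)
J/((-113*s)) = 61/((-113*6)) = 61/(-678) = 61*(-1/678) = -61/678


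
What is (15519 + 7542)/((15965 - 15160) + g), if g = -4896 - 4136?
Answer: -23061/8227 ≈ -2.8031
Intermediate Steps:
g = -9032
(15519 + 7542)/((15965 - 15160) + g) = (15519 + 7542)/((15965 - 15160) - 9032) = 23061/(805 - 9032) = 23061/(-8227) = 23061*(-1/8227) = -23061/8227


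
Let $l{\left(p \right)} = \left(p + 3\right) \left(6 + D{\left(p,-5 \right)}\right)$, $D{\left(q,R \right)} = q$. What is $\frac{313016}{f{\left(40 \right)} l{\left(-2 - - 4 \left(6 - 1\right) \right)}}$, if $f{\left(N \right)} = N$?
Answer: $\frac{39127}{2520} \approx 15.527$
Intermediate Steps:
$l{\left(p \right)} = \left(3 + p\right) \left(6 + p\right)$ ($l{\left(p \right)} = \left(p + 3\right) \left(6 + p\right) = \left(3 + p\right) \left(6 + p\right)$)
$\frac{313016}{f{\left(40 \right)} l{\left(-2 - - 4 \left(6 - 1\right) \right)}} = \frac{313016}{40 \left(18 + \left(-2 - - 4 \left(6 - 1\right)\right)^{2} + 9 \left(-2 - - 4 \left(6 - 1\right)\right)\right)} = \frac{313016}{40 \left(18 + \left(-2 - \left(-4\right) 5\right)^{2} + 9 \left(-2 - \left(-4\right) 5\right)\right)} = \frac{313016}{40 \left(18 + \left(-2 - -20\right)^{2} + 9 \left(-2 - -20\right)\right)} = \frac{313016}{40 \left(18 + \left(-2 + 20\right)^{2} + 9 \left(-2 + 20\right)\right)} = \frac{313016}{40 \left(18 + 18^{2} + 9 \cdot 18\right)} = \frac{313016}{40 \left(18 + 324 + 162\right)} = \frac{313016}{40 \cdot 504} = \frac{313016}{20160} = 313016 \cdot \frac{1}{20160} = \frac{39127}{2520}$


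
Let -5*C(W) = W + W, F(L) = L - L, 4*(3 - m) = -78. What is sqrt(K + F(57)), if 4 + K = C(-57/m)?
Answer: 4*I*sqrt(42)/15 ≈ 1.7282*I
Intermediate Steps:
m = 45/2 (m = 3 - 1/4*(-78) = 3 + 39/2 = 45/2 ≈ 22.500)
F(L) = 0
C(W) = -2*W/5 (C(W) = -(W + W)/5 = -2*W/5)
K = -224/75 (K = -4 - (-114)/(5*45/2) = -4 - (-114)*2/(5*45) = -4 - 2/5*(-38/15) = -4 + 76/75 = -224/75 ≈ -2.9867)
sqrt(K + F(57)) = sqrt(-224/75 + 0) = sqrt(-224/75) = 4*I*sqrt(42)/15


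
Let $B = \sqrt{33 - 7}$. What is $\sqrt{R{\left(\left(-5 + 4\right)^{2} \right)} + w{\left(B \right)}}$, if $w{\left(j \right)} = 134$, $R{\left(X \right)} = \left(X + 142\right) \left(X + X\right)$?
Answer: $2 \sqrt{105} \approx 20.494$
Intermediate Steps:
$B = \sqrt{26} \approx 5.099$
$R{\left(X \right)} = 2 X \left(142 + X\right)$ ($R{\left(X \right)} = \left(142 + X\right) 2 X = 2 X \left(142 + X\right)$)
$\sqrt{R{\left(\left(-5 + 4\right)^{2} \right)} + w{\left(B \right)}} = \sqrt{2 \left(-5 + 4\right)^{2} \left(142 + \left(-5 + 4\right)^{2}\right) + 134} = \sqrt{2 \left(-1\right)^{2} \left(142 + \left(-1\right)^{2}\right) + 134} = \sqrt{2 \cdot 1 \left(142 + 1\right) + 134} = \sqrt{2 \cdot 1 \cdot 143 + 134} = \sqrt{286 + 134} = \sqrt{420} = 2 \sqrt{105}$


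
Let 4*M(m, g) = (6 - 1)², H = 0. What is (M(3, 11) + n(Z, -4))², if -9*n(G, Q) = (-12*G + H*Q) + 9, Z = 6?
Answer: 2809/16 ≈ 175.56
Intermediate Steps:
M(m, g) = 25/4 (M(m, g) = (6 - 1)²/4 = (¼)*5² = (¼)*25 = 25/4)
n(G, Q) = -1 + 4*G/3 (n(G, Q) = -((-12*G + 0*Q) + 9)/9 = -((-12*G + 0) + 9)/9 = -(-12*G + 9)/9 = -(9 - 12*G)/9 = -1 + 4*G/3)
(M(3, 11) + n(Z, -4))² = (25/4 + (-1 + (4/3)*6))² = (25/4 + (-1 + 8))² = (25/4 + 7)² = (53/4)² = 2809/16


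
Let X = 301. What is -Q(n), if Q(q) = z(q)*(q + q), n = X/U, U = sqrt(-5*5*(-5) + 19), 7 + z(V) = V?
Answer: -65317/72 ≈ -907.18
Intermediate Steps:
z(V) = -7 + V
U = 12 (U = sqrt(-25*(-5) + 19) = sqrt(125 + 19) = sqrt(144) = 12)
n = 301/12 ≈ 25.083
Q(q) = 2*q*(-7 + q) (Q(q) = (-7 + q)*(q + q) = (-7 + q)*(2*q) = 2*q*(-7 + q))
-Q(n) = -2*301*(-7 + 301/12)/12 = -2*301*217/(12*12) = -1*65317/72 = -65317/72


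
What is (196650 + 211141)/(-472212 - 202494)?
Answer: -407791/674706 ≈ -0.60440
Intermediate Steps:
(196650 + 211141)/(-472212 - 202494) = 407791/(-674706) = 407791*(-1/674706) = -407791/674706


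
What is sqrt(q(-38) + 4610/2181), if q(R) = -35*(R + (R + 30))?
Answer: 2*sqrt(1917109905)/2181 ≈ 40.151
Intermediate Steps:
q(R) = -1050 - 70*R (q(R) = -35*(R + (30 + R)) = -35*(30 + 2*R) = -1050 - 70*R)
sqrt(q(-38) + 4610/2181) = sqrt((-1050 - 70*(-38)) + 4610/2181) = sqrt((-1050 + 2660) + 4610*(1/2181)) = sqrt(1610 + 4610/2181) = sqrt(3516020/2181) = 2*sqrt(1917109905)/2181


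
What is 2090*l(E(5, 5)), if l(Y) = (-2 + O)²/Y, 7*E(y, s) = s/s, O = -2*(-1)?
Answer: 0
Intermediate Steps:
O = 2
E(y, s) = ⅐ (E(y, s) = (s/s)/7 = (⅐)*1 = ⅐)
l(Y) = 0 (l(Y) = (-2 + 2)²/Y = 0²/Y = 0/Y = 0)
2090*l(E(5, 5)) = 2090*0 = 0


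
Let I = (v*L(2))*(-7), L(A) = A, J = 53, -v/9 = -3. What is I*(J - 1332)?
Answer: 483462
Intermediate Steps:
v = 27 (v = -9*(-3) = 27)
I = -378 (I = (27*2)*(-7) = 54*(-7) = -378)
I*(J - 1332) = -378*(53 - 1332) = -378*(-1279) = 483462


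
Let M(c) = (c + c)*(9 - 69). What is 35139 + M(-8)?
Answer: 36099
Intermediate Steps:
M(c) = -120*c (M(c) = (2*c)*(-60) = -120*c)
35139 + M(-8) = 35139 - 120*(-8) = 35139 + 960 = 36099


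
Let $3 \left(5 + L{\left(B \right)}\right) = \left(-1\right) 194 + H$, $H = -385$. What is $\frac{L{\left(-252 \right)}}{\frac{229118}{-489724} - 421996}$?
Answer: $\frac{1469172}{3131239367} \approx 0.0004692$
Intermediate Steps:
$L{\left(B \right)} = -198$ ($L{\left(B \right)} = -5 + \frac{\left(-1\right) 194 - 385}{3} = -5 + \frac{-194 - 385}{3} = -5 + \frac{1}{3} \left(-579\right) = -5 - 193 = -198$)
$\frac{L{\left(-252 \right)}}{\frac{229118}{-489724} - 421996} = - \frac{198}{\frac{229118}{-489724} - 421996} = - \frac{198}{229118 \left(- \frac{1}{489724}\right) - 421996} = - \frac{198}{- \frac{114559}{244862} - 421996} = - \frac{198}{- \frac{103330899111}{244862}} = \left(-198\right) \left(- \frac{244862}{103330899111}\right) = \frac{1469172}{3131239367}$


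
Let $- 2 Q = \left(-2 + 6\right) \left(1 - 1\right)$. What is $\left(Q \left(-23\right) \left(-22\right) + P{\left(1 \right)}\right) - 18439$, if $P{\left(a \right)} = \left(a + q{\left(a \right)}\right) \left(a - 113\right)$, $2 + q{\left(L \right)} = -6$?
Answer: $-17655$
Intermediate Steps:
$q{\left(L \right)} = -8$ ($q{\left(L \right)} = -2 - 6 = -8$)
$Q = 0$ ($Q = - \frac{\left(-2 + 6\right) \left(1 - 1\right)}{2} = - \frac{4 \left(1 - 1\right)}{2} = - \frac{4 \cdot 0}{2} = \left(- \frac{1}{2}\right) 0 = 0$)
$P{\left(a \right)} = \left(-113 + a\right) \left(-8 + a\right)$ ($P{\left(a \right)} = \left(a - 8\right) \left(a - 113\right) = \left(-8 + a\right) \left(-113 + a\right) = \left(-113 + a\right) \left(-8 + a\right)$)
$\left(Q \left(-23\right) \left(-22\right) + P{\left(1 \right)}\right) - 18439 = \left(0 \left(-23\right) \left(-22\right) + \left(904 + 1^{2} - 121\right)\right) - 18439 = \left(0 \left(-22\right) + \left(904 + 1 - 121\right)\right) - 18439 = \left(0 + 784\right) - 18439 = 784 - 18439 = -17655$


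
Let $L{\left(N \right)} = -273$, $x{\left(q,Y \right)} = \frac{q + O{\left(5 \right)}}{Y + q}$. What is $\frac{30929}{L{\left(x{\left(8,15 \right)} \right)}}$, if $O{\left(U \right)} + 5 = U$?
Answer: $- \frac{30929}{273} \approx -113.29$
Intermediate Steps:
$O{\left(U \right)} = -5 + U$
$x{\left(q,Y \right)} = \frac{q}{Y + q}$ ($x{\left(q,Y \right)} = \frac{q + \left(-5 + 5\right)}{Y + q} = \frac{q + 0}{Y + q} = \frac{q}{Y + q}$)
$\frac{30929}{L{\left(x{\left(8,15 \right)} \right)}} = \frac{30929}{-273} = 30929 \left(- \frac{1}{273}\right) = - \frac{30929}{273}$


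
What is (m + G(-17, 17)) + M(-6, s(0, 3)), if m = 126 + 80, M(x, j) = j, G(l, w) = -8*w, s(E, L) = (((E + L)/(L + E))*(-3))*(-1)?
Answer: 73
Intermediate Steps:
s(E, L) = 3 (s(E, L) = (((E + L)/(E + L))*(-3))*(-1) = (1*(-3))*(-1) = -3*(-1) = 3)
m = 206
(m + G(-17, 17)) + M(-6, s(0, 3)) = (206 - 8*17) + 3 = (206 - 136) + 3 = 70 + 3 = 73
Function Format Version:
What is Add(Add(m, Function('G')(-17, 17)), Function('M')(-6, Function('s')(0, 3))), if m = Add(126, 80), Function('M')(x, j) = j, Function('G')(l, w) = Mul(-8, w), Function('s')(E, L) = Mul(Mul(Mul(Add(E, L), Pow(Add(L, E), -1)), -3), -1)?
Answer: 73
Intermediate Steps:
Function('s')(E, L) = 3 (Function('s')(E, L) = Mul(Mul(Mul(Add(E, L), Pow(Add(E, L), -1)), -3), -1) = Mul(Mul(1, -3), -1) = Mul(-3, -1) = 3)
m = 206
Add(Add(m, Function('G')(-17, 17)), Function('M')(-6, Function('s')(0, 3))) = Add(Add(206, Mul(-8, 17)), 3) = Add(Add(206, -136), 3) = Add(70, 3) = 73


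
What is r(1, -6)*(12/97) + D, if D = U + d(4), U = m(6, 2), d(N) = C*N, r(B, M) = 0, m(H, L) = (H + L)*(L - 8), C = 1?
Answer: -44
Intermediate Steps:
m(H, L) = (-8 + L)*(H + L) (m(H, L) = (H + L)*(-8 + L) = (-8 + L)*(H + L))
d(N) = N (d(N) = 1*N = N)
U = -48 (U = 2² - 8*6 - 8*2 + 6*2 = 4 - 48 - 16 + 12 = -48)
D = -44 (D = -48 + 4 = -44)
r(1, -6)*(12/97) + D = 0*(12/97) - 44 = 0 - 44 = -44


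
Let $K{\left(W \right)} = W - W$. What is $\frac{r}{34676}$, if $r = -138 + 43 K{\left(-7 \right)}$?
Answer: $- \frac{69}{17338} \approx -0.0039797$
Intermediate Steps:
$K{\left(W \right)} = 0$
$r = -138$ ($r = -138 + 43 \cdot 0 = -138 + 0 = -138$)
$\frac{r}{34676} = - \frac{138}{34676} = \left(-138\right) \frac{1}{34676} = - \frac{69}{17338}$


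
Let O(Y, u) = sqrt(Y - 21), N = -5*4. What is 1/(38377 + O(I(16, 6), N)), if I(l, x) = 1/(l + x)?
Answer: 844294/32401471299 - I*sqrt(10142)/32401471299 ≈ 2.6057e-5 - 3.1081e-9*I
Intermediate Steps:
N = -20
O(Y, u) = sqrt(-21 + Y)
1/(38377 + O(I(16, 6), N)) = 1/(38377 + sqrt(-21 + 1/(16 + 6))) = 1/(38377 + sqrt(-21 + 1/22)) = 1/(38377 + sqrt(-461/22)) = 1/(38377 + I*sqrt(10142)/22)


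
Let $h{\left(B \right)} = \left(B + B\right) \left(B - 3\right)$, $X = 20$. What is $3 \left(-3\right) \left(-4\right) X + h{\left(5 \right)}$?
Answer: $740$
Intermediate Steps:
$h{\left(B \right)} = 2 B \left(-3 + B\right)$
$3 \left(-3\right) \left(-4\right) X + h{\left(5 \right)} = 3 \left(-3\right) \left(-4\right) 20 + 2 \cdot 5 \left(-3 + 5\right) = \left(-9\right) \left(-4\right) 20 + 2 \cdot 5 \cdot 2 = 36 \cdot 20 + 20 = 720 + 20 = 740$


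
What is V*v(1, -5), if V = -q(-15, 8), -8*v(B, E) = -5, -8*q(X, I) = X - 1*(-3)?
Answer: -15/16 ≈ -0.93750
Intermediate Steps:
q(X, I) = -3/8 - X/8 (q(X, I) = -(X - 1*(-3))/8 = -(X + 3)/8 = -(3 + X)/8 = -3/8 - X/8)
v(B, E) = 5/8 (v(B, E) = -⅛*(-5) = 5/8)
V = -3/2 (V = -(-3/8 - ⅛*(-15)) = -(-3/8 + 15/8) = -1*3/2 = -3/2 ≈ -1.5000)
V*v(1, -5) = -3/2*5/8 = -15/16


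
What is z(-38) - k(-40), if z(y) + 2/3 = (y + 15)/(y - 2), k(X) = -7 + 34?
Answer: -3251/120 ≈ -27.092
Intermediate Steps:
k(X) = 27
z(y) = -⅔ + (15 + y)/(-2 + y) (z(y) = -⅔ + (y + 15)/(y - 2) = -⅔ + (15 + y)/(-2 + y))
z(-38) - k(-40) = (49 - 38)/(3*(-2 - 38)) - 1*27 = (⅓)*11/(-40) - 27 = (⅓)*(-1/40)*11 - 27 = -11/120 - 27 = -3251/120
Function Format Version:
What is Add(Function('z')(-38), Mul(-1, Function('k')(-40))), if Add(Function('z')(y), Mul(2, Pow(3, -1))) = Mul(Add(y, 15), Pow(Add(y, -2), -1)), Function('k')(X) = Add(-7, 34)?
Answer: Rational(-3251, 120) ≈ -27.092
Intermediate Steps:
Function('k')(X) = 27
Function('z')(y) = Add(Rational(-2, 3), Mul(Pow(Add(-2, y), -1), Add(15, y))) (Function('z')(y) = Add(Rational(-2, 3), Mul(Add(y, 15), Pow(Add(y, -2), -1))) = Add(Rational(-2, 3), Mul(Add(15, y), Pow(Add(-2, y), -1))) = Add(Rational(-2, 3), Mul(Pow(Add(-2, y), -1), Add(15, y))))
Add(Function('z')(-38), Mul(-1, Function('k')(-40))) = Add(Mul(Rational(1, 3), Pow(Add(-2, -38), -1), Add(49, -38)), Mul(-1, 27)) = Add(Mul(Rational(1, 3), Pow(-40, -1), 11), -27) = Add(Mul(Rational(1, 3), Rational(-1, 40), 11), -27) = Add(Rational(-11, 120), -27) = Rational(-3251, 120)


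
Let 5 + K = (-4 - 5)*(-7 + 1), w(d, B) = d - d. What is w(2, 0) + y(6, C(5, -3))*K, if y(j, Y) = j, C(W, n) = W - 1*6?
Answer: 294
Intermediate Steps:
C(W, n) = -6 + W (C(W, n) = W - 6 = -6 + W)
w(d, B) = 0
K = 49 (K = -5 + (-4 - 5)*(-7 + 1) = -5 - 9*(-6) = -5 + 54 = 49)
w(2, 0) + y(6, C(5, -3))*K = 0 + 6*49 = 0 + 294 = 294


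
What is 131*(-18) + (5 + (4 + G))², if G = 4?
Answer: -2189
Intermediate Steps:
131*(-18) + (5 + (4 + G))² = 131*(-18) + (5 + (4 + 4))² = -2358 + (5 + 8)² = -2358 + 13² = -2358 + 169 = -2189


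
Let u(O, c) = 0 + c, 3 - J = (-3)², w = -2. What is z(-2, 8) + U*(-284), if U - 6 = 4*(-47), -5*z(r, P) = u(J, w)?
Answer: 258442/5 ≈ 51688.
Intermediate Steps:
J = -6 (J = 3 - 1*(-3)² = 3 - 1*9 = 3 - 9 = -6)
u(O, c) = c
z(r, P) = ⅖ (z(r, P) = -⅕*(-2) = ⅖)
U = -182 (U = 6 + 4*(-47) = 6 - 188 = -182)
z(-2, 8) + U*(-284) = ⅖ - 182*(-284) = ⅖ + 51688 = 258442/5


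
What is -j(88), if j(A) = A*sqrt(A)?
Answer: -176*sqrt(22) ≈ -825.51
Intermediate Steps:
j(A) = A**(3/2)
-j(88) = -88**(3/2) = -176*sqrt(22)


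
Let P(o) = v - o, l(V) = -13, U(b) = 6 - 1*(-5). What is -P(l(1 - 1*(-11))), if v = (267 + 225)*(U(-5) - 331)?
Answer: 157427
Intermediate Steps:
U(b) = 11 (U(b) = 6 + 5 = 11)
v = -157440 (v = (267 + 225)*(11 - 331) = 492*(-320) = -157440)
P(o) = -157440 - o
-P(l(1 - 1*(-11))) = -(-157440 - 1*(-13)) = -(-157440 + 13) = -1*(-157427) = 157427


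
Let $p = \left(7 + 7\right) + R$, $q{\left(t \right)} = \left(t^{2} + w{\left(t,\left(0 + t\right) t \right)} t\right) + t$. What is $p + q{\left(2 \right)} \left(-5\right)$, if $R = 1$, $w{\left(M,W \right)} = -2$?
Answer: $5$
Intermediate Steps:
$q{\left(t \right)} = t^{2} - t$ ($q{\left(t \right)} = \left(t^{2} - 2 t\right) + t = t^{2} - t$)
$p = 15$ ($p = \left(7 + 7\right) + 1 = 14 + 1 = 15$)
$p + q{\left(2 \right)} \left(-5\right) = 15 + 2 \left(-1 + 2\right) \left(-5\right) = 15 + 2 \cdot 1 \left(-5\right) = 15 + 2 \left(-5\right) = 15 - 10 = 5$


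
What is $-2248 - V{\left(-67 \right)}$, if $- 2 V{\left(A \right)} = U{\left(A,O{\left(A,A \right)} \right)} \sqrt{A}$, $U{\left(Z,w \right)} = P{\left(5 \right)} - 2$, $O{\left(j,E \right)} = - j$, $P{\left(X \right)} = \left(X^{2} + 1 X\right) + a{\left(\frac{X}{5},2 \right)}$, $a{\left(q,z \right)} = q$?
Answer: $-2248 + \frac{29 i \sqrt{67}}{2} \approx -2248.0 + 118.69 i$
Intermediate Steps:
$P{\left(X \right)} = X^{2} + \frac{6 X}{5}$ ($P{\left(X \right)} = \left(X^{2} + 1 X\right) + \frac{X}{5} = \left(X^{2} + X\right) + X \frac{1}{5} = \left(X + X^{2}\right) + \frac{X}{5} = X^{2} + \frac{6 X}{5}$)
$U{\left(Z,w \right)} = 29$ ($U{\left(Z,w \right)} = \frac{1}{5} \cdot 5 \left(6 + 5 \cdot 5\right) - 2 = \frac{1}{5} \cdot 5 \left(6 + 25\right) - 2 = \frac{1}{5} \cdot 5 \cdot 31 - 2 = 31 - 2 = 29$)
$V{\left(A \right)} = - \frac{29 \sqrt{A}}{2}$
$-2248 - V{\left(-67 \right)} = -2248 - - \frac{29 \sqrt{-67}}{2} = -2248 - - \frac{29 i \sqrt{67}}{2} = -2248 + \frac{29 i \sqrt{67}}{2}$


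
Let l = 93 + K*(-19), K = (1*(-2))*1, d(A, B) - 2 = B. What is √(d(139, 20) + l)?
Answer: 3*√17 ≈ 12.369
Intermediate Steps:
d(A, B) = 2 + B
K = -2 (K = -2*1 = -2)
l = 131 (l = 93 - 2*(-19) = 93 + 38 = 131)
√(d(139, 20) + l) = √((2 + 20) + 131) = √(22 + 131) = √153 = 3*√17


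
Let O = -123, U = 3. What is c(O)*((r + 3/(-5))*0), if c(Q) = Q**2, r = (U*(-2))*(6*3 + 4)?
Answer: 0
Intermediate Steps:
r = -132 (r = (3*(-2))*(6*3 + 4) = -6*(18 + 4) = -6*22 = -132)
c(O)*((r + 3/(-5))*0) = (-123)**2*((-132 + 3/(-5))*0) = 15129*((-132 + 3*(-1/5))*0) = 15129*((-132 - 3/5)*0) = 15129*(-663/5*0) = 15129*0 = 0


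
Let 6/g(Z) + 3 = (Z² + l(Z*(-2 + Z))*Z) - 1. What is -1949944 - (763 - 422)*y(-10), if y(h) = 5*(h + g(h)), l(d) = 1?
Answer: -83119557/43 ≈ -1.9330e+6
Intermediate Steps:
g(Z) = 6/(-4 + Z + Z²) (g(Z) = 6/(-3 + ((Z² + 1*Z) - 1)) = 6/(-3 + ((Z² + Z) - 1)) = 6/(-3 + ((Z + Z²) - 1)) = 6/(-3 + (-1 + Z + Z²)) = 6/(-4 + Z + Z²))
y(h) = 5*h + 30/(-4 + h + h²) (y(h) = 5*(h + 6/(-4 + h + h²)) = 5*h + 30/(-4 + h + h²))
-1949944 - (763 - 422)*y(-10) = -1949944 - (763 - 422)*5*(6 - 10*(-4 - 10 + (-10)²))/(-4 - 10 + (-10)²) = -1949944 - 341*5*(6 - 10*(-4 - 10 + 100))/(-4 - 10 + 100) = -1949944 - 341*5*(6 - 10*86)/86 = -1949944 - 341*5*(1/86)*(6 - 860) = -1949944 - 341*5*(1/86)*(-854) = -1949944 - 341*(-2135)/43 = -1949944 - 1*(-728035/43) = -1949944 + 728035/43 = -83119557/43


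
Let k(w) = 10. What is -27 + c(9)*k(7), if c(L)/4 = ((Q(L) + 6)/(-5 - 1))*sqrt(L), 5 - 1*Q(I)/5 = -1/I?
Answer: -5923/9 ≈ -658.11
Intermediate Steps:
Q(I) = 25 + 5/I (Q(I) = 25 - (-5)/I = 25 + 5/I)
c(L) = 4*sqrt(L)*(-31/6 - 5/(6*L)) (c(L) = 4*((((25 + 5/L) + 6)/(-5 - 1))*sqrt(L)) = 4*(((31 + 5/L)/(-6))*sqrt(L)) = 4*(((31 + 5/L)*(-1/6))*sqrt(L)) = 4*((-31/6 - 5/(6*L))*sqrt(L)) = 4*(sqrt(L)*(-31/6 - 5/(6*L))) = 4*sqrt(L)*(-31/6 - 5/(6*L)))
-27 + c(9)*k(7) = -27 + (2*(-5 - 31*9)/(3*sqrt(9)))*10 = -27 + ((2/3)*(1/3)*(-5 - 279))*10 = -27 + ((2/3)*(1/3)*(-284))*10 = -27 - 568/9*10 = -27 - 5680/9 = -5923/9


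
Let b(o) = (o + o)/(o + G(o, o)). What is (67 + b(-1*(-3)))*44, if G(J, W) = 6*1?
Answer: 8932/3 ≈ 2977.3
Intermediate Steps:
G(J, W) = 6
b(o) = 2*o/(6 + o) (b(o) = (o + o)/(o + 6) = (2*o)/(6 + o) = 2*o/(6 + o))
(67 + b(-1*(-3)))*44 = (67 + 2*(-1*(-3))/(6 - 1*(-3)))*44 = (67 + 2*3/(6 + 3))*44 = (67 + 2*3/9)*44 = (67 + 2*3*(⅑))*44 = (67 + ⅔)*44 = (203/3)*44 = 8932/3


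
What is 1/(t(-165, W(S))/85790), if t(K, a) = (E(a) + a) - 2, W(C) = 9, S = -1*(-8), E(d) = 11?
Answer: 42895/9 ≈ 4766.1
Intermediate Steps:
S = 8
t(K, a) = 9 + a (t(K, a) = (11 + a) - 2 = 9 + a)
1/(t(-165, W(S))/85790) = 1/((9 + 9)/85790) = 1/(18*(1/85790)) = 1/(9/42895) = 42895/9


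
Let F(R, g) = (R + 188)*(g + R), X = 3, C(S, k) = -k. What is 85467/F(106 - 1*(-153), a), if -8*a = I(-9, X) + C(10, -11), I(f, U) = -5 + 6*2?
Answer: 113956/153023 ≈ 0.74470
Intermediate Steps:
I(f, U) = 7 (I(f, U) = -5 + 12 = 7)
a = -9/4 (a = -(7 - 1*(-11))/8 = -(7 + 11)/8 = -⅛*18 = -9/4 ≈ -2.2500)
F(R, g) = (188 + R)*(R + g)
85467/F(106 - 1*(-153), a) = 85467/((106 - 1*(-153))² + 188*(106 - 1*(-153)) + 188*(-9/4) + (106 - 1*(-153))*(-9/4)) = 85467/((106 + 153)² + 188*(106 + 153) - 423 + (106 + 153)*(-9/4)) = 85467/(259² + 188*259 - 423 + 259*(-9/4)) = 85467/(67081 + 48692 - 423 - 2331/4) = 85467/(459069/4) = 85467*(4/459069) = 113956/153023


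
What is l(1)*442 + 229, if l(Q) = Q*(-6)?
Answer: -2423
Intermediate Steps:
l(Q) = -6*Q
l(1)*442 + 229 = -6*1*442 + 229 = -6*442 + 229 = -2652 + 229 = -2423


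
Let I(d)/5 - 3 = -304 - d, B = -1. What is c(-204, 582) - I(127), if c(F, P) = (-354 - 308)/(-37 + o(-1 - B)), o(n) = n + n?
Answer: 79842/37 ≈ 2157.9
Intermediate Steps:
o(n) = 2*n
I(d) = -1505 - 5*d (I(d) = 15 + 5*(-304 - d) = 15 + (-1520 - 5*d) = -1505 - 5*d)
c(F, P) = 662/37 (c(F, P) = (-354 - 308)/(-37 + 2*(-1 - 1*(-1))) = -662/(-37 + 2*(-1 + 1)) = -662/(-37 + 2*0) = -662/(-37 + 0) = -662/(-37) = -662*(-1/37) = 662/37)
c(-204, 582) - I(127) = 662/37 - (-1505 - 5*127) = 662/37 - (-1505 - 635) = 662/37 - 1*(-2140) = 662/37 + 2140 = 79842/37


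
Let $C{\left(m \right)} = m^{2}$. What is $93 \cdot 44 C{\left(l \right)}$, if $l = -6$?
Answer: $147312$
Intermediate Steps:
$93 \cdot 44 C{\left(l \right)} = 93 \cdot 44 \left(-6\right)^{2} = 4092 \cdot 36 = 147312$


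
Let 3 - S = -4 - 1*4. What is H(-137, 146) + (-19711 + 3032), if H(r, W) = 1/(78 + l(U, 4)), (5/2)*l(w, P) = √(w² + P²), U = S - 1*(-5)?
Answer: -1259363599/75506 - 10*√17/37753 ≈ -16679.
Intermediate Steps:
S = 11 (S = 3 - (-4 - 1*4) = 3 - (-4 - 4) = 3 - 1*(-8) = 3 + 8 = 11)
U = 16 (U = 11 - 1*(-5) = 11 + 5 = 16)
l(w, P) = 2*√(P² + w²)/5 (l(w, P) = 2*√(w² + P²)/5 = 2*√(P² + w²)/5)
H(r, W) = 1/(78 + 8*√17/5) (H(r, W) = 1/(78 + 2*√(4² + 16²)/5) = 1/(78 + 2*√(16 + 256)/5) = 1/(78 + 2*√272/5) = 1/(78 + 2*(4*√17)/5) = 1/(78 + 8*√17/5))
H(-137, 146) + (-19711 + 3032) = (975/75506 - 10*√17/37753) + (-19711 + 3032) = (975/75506 - 10*√17/37753) - 16679 = -1259363599/75506 - 10*√17/37753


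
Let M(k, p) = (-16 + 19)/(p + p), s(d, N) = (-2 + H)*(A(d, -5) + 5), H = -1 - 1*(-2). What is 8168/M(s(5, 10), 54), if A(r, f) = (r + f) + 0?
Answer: 294048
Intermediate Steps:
A(r, f) = f + r (A(r, f) = (f + r) + 0 = f + r)
H = 1 (H = -1 + 2 = 1)
s(d, N) = -d (s(d, N) = (-2 + 1)*((-5 + d) + 5) = -d)
M(k, p) = 3/(2*p) (M(k, p) = 3/((2*p)) = 3*(1/(2*p)) = 3/(2*p))
8168/M(s(5, 10), 54) = 8168/(((3/2)/54)) = 8168/(((3/2)*(1/54))) = 8168/(1/36) = 8168*36 = 294048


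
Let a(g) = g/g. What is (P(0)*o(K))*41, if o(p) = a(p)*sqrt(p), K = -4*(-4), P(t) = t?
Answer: 0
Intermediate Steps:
a(g) = 1
K = 16
o(p) = sqrt(p) (o(p) = 1*sqrt(p) = sqrt(p))
(P(0)*o(K))*41 = (0*sqrt(16))*41 = (0*4)*41 = 0*41 = 0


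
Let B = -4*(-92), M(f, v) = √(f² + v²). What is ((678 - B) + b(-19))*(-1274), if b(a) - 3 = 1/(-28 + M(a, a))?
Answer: -12343786/31 + 12103*√2/31 ≈ -3.9763e+5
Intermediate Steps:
b(a) = 3 + 1/(-28 + √2*√(a²)) (b(a) = 3 + 1/(-28 + √(a² + a²)) = 3 + 1/(-28 + √(2*a²)) = 3 + 1/(-28 + √2*√(a²)))
B = 368
((678 - B) + b(-19))*(-1274) = ((678 - 1*368) + (-83 + 3*√2*√((-19)²))/(-28 + √2*√((-19)²)))*(-1274) = ((678 - 368) + (-83 + 3*√2*√361)/(-28 + √2*√361))*(-1274) = (310 + (-83 + 3*√2*19)/(-28 + √2*19))*(-1274) = (310 + (-83 + 57*√2)/(-28 + 19*√2))*(-1274) = -394940 - 1274*(-83 + 57*√2)/(-28 + 19*√2)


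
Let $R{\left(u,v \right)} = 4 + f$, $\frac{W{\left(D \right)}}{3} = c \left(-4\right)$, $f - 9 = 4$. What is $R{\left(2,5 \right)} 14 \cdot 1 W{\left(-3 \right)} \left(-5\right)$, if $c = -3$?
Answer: $-42840$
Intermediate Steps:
$f = 13$ ($f = 9 + 4 = 13$)
$W{\left(D \right)} = 36$ ($W{\left(D \right)} = 3 \left(\left(-3\right) \left(-4\right)\right) = 3 \cdot 12 = 36$)
$R{\left(u,v \right)} = 17$ ($R{\left(u,v \right)} = 4 + 13 = 17$)
$R{\left(2,5 \right)} 14 \cdot 1 W{\left(-3 \right)} \left(-5\right) = 17 \cdot 14 \cdot 1 \cdot 36 \left(-5\right) = 238 \cdot 36 \left(-5\right) = 238 \left(-180\right) = -42840$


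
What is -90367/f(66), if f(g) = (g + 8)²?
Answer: -90367/5476 ≈ -16.502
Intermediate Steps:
f(g) = (8 + g)²
-90367/f(66) = -90367/(8 + 66)² = -90367/(74²) = -90367/5476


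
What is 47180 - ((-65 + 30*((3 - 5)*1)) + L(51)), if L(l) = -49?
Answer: 47354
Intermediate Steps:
47180 - ((-65 + 30*((3 - 5)*1)) + L(51)) = 47180 - ((-65 + 30*((3 - 5)*1)) - 49) = 47180 - ((-65 + 30*(-2*1)) - 49) = 47180 - ((-65 + 30*(-2)) - 49) = 47180 - ((-65 - 60) - 49) = 47180 - (-125 - 49) = 47180 - 1*(-174) = 47180 + 174 = 47354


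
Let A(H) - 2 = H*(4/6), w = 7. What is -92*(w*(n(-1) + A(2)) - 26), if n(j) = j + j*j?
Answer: 736/3 ≈ 245.33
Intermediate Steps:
A(H) = 2 + 2*H/3 (A(H) = 2 + H*(4/6) = 2 + H*(4*(1/6)) = 2 + H*(2/3) = 2 + 2*H/3)
n(j) = j + j**2
-92*(w*(n(-1) + A(2)) - 26) = -92*(7*(-(1 - 1) + (2 + (2/3)*2)) - 26) = -92*(7*(-1*0 + (2 + 4/3)) - 26) = -92*(7*(0 + 10/3) - 26) = -92*(7*(10/3) - 26) = -92*(70/3 - 26) = -92*(-8/3) = 736/3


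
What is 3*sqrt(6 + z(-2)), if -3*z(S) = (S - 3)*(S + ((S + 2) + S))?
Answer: I*sqrt(6) ≈ 2.4495*I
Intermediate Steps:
z(S) = -(-3 + S)*(2 + 3*S)/3 (z(S) = -(S - 3)*(S + ((S + 2) + S))/3 = -(-3 + S)*(S + ((2 + S) + S))/3 = -(-3 + S)*(S + (2 + 2*S))/3 = -(-3 + S)*(2 + 3*S)/3)
3*sqrt(6 + z(-2)) = 3*sqrt(6 + (2 - 1*(-2)**2 + (7/3)*(-2))) = 3*sqrt(6 + (2 - 1*4 - 14/3)) = 3*sqrt(6 + (2 - 4 - 14/3)) = 3*sqrt(6 - 20/3) = 3*sqrt(-2/3) = 3*(I*sqrt(6)/3) = I*sqrt(6)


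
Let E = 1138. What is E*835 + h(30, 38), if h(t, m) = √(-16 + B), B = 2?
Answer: 950230 + I*√14 ≈ 9.5023e+5 + 3.7417*I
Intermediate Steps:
h(t, m) = I*√14 (h(t, m) = √(-16 + 2) = √(-14) = I*√14)
E*835 + h(30, 38) = 1138*835 + I*√14 = 950230 + I*√14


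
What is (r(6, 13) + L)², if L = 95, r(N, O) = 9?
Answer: 10816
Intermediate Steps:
(r(6, 13) + L)² = (9 + 95)² = 104² = 10816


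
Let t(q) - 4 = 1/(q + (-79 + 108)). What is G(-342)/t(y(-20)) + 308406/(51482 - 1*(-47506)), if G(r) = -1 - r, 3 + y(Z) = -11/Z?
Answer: 1548756551/17685856 ≈ 87.570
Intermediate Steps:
y(Z) = -3 - 11/Z
t(q) = 4 + 1/(29 + q) (t(q) = 4 + 1/(q + (-79 + 108)) = 4 + 1/(q + 29) = 4 + 1/(29 + q))
G(-342)/t(y(-20)) + 308406/(51482 - 1*(-47506)) = (-1 - 1*(-342))/(((117 + 4*(-3 - 11/(-20)))/(29 + (-3 - 11/(-20))))) + 308406/(51482 - 1*(-47506)) = (-1 + 342)/(((117 + 4*(-3 - 11*(-1/20)))/(29 + (-3 - 11*(-1/20))))) + 308406/(51482 + 47506) = 341/(((117 + 4*(-3 + 11/20))/(29 + (-3 + 11/20)))) + 308406/98988 = 341/(((117 + 4*(-49/20))/(29 - 49/20))) + 308406*(1/98988) = 341/(((117 - 49/5)/(531/20))) + 51401/16498 = 341/(((20/531)*(536/5))) + 51401/16498 = 341/(2144/531) + 51401/16498 = 341*(531/2144) + 51401/16498 = 181071/2144 + 51401/16498 = 1548756551/17685856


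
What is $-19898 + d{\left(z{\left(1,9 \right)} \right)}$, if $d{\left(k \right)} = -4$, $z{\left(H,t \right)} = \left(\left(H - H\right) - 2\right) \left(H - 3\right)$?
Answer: $-19902$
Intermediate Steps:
$z{\left(H,t \right)} = 6 - 2 H$ ($z{\left(H,t \right)} = \left(0 - 2\right) \left(-3 + H\right) = - 2 \left(-3 + H\right) = 6 - 2 H$)
$-19898 + d{\left(z{\left(1,9 \right)} \right)} = -19898 - 4 = -19902$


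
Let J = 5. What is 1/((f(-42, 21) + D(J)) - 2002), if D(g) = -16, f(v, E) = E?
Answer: -1/1997 ≈ -0.00050075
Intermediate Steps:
1/((f(-42, 21) + D(J)) - 2002) = 1/((21 - 16) - 2002) = 1/(5 - 2002) = 1/(-1997) = -1/1997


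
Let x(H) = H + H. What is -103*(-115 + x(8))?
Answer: 10197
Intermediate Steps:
x(H) = 2*H
-103*(-115 + x(8)) = -103*(-115 + 2*8) = -103*(-115 + 16) = -103*(-99) = 10197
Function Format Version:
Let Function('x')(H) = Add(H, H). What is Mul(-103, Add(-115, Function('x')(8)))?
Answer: 10197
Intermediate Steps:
Function('x')(H) = Mul(2, H)
Mul(-103, Add(-115, Function('x')(8))) = Mul(-103, Add(-115, Mul(2, 8))) = Mul(-103, Add(-115, 16)) = Mul(-103, -99) = 10197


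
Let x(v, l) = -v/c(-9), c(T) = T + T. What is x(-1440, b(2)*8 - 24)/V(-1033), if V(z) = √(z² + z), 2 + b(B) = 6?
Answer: -20*√266514/133257 ≈ -0.077482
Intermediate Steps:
b(B) = 4 (b(B) = -2 + 6 = 4)
c(T) = 2*T
V(z) = √(z + z²)
x(v, l) = v/18 (x(v, l) = -v/(2*(-9)) = -v/(-18) = -v*(-1)/18 = -(-1)*v/18 = v/18)
x(-1440, b(2)*8 - 24)/V(-1033) = ((1/18)*(-1440))/(√(-1033*(1 - 1033))) = -80*√266514/533028 = -20*√266514/133257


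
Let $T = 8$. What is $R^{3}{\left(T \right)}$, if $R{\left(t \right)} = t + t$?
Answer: $4096$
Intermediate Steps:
$R{\left(t \right)} = 2 t$
$R^{3}{\left(T \right)} = \left(2 \cdot 8\right)^{3} = 16^{3} = 4096$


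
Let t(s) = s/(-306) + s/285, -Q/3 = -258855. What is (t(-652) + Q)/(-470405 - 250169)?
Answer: -11287369993/10473543090 ≈ -1.0777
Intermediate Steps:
Q = 776565 (Q = -3*(-258855) = 776565)
t(s) = 7*s/29070 (t(s) = s*(-1/306) + s*(1/285) = -s/306 + s/285 = 7*s/29070)
(t(-652) + Q)/(-470405 - 250169) = ((7/29070)*(-652) + 776565)/(-470405 - 250169) = (-2282/14535 + 776565)/(-720574) = (11287369993/14535)*(-1/720574) = -11287369993/10473543090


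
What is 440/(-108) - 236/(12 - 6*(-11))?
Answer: -2492/351 ≈ -7.0997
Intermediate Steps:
440/(-108) - 236/(12 - 6*(-11)) = 440*(-1/108) - 236/(12 + 66) = -110/27 - 236/78 = -110/27 - 236*1/78 = -110/27 - 118/39 = -2492/351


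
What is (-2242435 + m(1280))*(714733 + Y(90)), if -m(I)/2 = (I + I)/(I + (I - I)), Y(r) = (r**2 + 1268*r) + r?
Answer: -1877017867877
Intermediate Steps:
Y(r) = r**2 + 1269*r
m(I) = -4 (m(I) = -2*(I + I)/(I + (I - I)) = -2*2*I/(I + 0) = -2*2*I/I = -2*2 = -4)
(-2242435 + m(1280))*(714733 + Y(90)) = (-2242435 - 4)*(714733 + 90*(1269 + 90)) = -2242439*(714733 + 90*1359) = -2242439*(714733 + 122310) = -2242439*837043 = -1877017867877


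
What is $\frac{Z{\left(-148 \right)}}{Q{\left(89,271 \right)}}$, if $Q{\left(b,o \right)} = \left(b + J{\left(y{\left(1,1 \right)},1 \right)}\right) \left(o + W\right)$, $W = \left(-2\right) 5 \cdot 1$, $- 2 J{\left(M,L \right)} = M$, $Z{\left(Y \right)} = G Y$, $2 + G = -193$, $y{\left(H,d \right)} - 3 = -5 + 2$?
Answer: $\frac{9620}{7743} \approx 1.2424$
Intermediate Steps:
$y{\left(H,d \right)} = 0$ ($y{\left(H,d \right)} = 3 + \left(-5 + 2\right) = 3 - 3 = 0$)
$G = -195$ ($G = -2 - 193 = -195$)
$Z{\left(Y \right)} = - 195 Y$
$J{\left(M,L \right)} = - \frac{M}{2}$
$W = -10$ ($W = \left(-10\right) 1 = -10$)
$Q{\left(b,o \right)} = b \left(-10 + o\right)$ ($Q{\left(b,o \right)} = \left(b - 0\right) \left(o - 10\right) = \left(b + 0\right) \left(-10 + o\right) = b \left(-10 + o\right)$)
$\frac{Z{\left(-148 \right)}}{Q{\left(89,271 \right)}} = \frac{\left(-195\right) \left(-148\right)}{89 \left(-10 + 271\right)} = \frac{28860}{89 \cdot 261} = \frac{28860}{23229} = 28860 \cdot \frac{1}{23229} = \frac{9620}{7743}$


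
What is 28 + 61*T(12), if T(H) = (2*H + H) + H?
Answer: 2956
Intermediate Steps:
T(H) = 4*H (T(H) = 3*H + H = 4*H)
28 + 61*T(12) = 28 + 61*(4*12) = 28 + 61*48 = 28 + 2928 = 2956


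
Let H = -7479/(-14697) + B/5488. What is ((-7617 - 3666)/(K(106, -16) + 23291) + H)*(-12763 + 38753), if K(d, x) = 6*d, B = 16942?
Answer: 2665740886595/32827844 ≈ 81204.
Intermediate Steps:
H = 16113407/4480952 (H = -7479/(-14697) + 16942/5488 = -7479*(-1/14697) + 16942*(1/5488) = 831/1633 + 8471/2744 = 16113407/4480952 ≈ 3.5960)
((-7617 - 3666)/(K(106, -16) + 23291) + H)*(-12763 + 38753) = ((-7617 - 3666)/(6*106 + 23291) + 16113407/4480952)*(-12763 + 38753) = (-11283/(636 + 23291) + 16113407/4480952)*25990 = (-11283/23927 + 16113407/4480952)*25990 = (4718125463/1510080824)*25990 = 2665740886595/32827844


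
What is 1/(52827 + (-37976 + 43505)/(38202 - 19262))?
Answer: 18940/1000548909 ≈ 1.8930e-5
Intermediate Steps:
1/(52827 + (-37976 + 43505)/(38202 - 19262)) = 1/(52827 + 5529/18940) = 1/(1000548909/18940) = 18940/1000548909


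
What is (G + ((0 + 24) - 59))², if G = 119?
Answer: 7056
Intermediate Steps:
(G + ((0 + 24) - 59))² = (119 + ((0 + 24) - 59))² = (119 + (24 - 59))² = (119 - 35)² = 84² = 7056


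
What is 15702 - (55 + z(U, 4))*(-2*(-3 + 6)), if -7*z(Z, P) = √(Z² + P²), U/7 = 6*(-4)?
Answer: 16032 - 24*√1765/7 ≈ 15888.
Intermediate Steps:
U = -168 (U = 7*(6*(-4)) = 7*(-24) = -168)
z(Z, P) = -√(P² + Z²)/7 (z(Z, P) = -√(Z² + P²)/7 = -√(P² + Z²)/7)
15702 - (55 + z(U, 4))*(-2*(-3 + 6)) = 15702 - (55 - √(4² + (-168)²)/7)*(-2*(-3 + 6)) = 15702 - (55 - √(16 + 28224)/7)*(-2*3) = 15702 - (55 - 4*√1765/7)*(-6) = 15702 - (-330 + 24*√1765/7) = 15702 + (330 - 24*√1765/7) = 16032 - 24*√1765/7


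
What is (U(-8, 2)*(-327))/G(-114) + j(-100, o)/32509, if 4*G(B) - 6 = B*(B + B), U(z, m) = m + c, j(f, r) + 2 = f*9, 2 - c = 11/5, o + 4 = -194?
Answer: -83324488/704307485 ≈ -0.11831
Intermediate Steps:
o = -198 (o = -4 - 194 = -198)
c = -1/5 (c = 2 - 11/5 = -1/5 ≈ -0.20000)
j(f, r) = -2 + 9*f (j(f, r) = -2 + f*9 = -2 + 9*f)
U(z, m) = -1/5 + m (U(z, m) = m - 1/5 = -1/5 + m)
G(B) = 3/2 + B**2/2 (G(B) = 3/2 + (B*(B + B))/4 = 3/2 + (B*(2*B))/4 = 3/2 + (2*B**2)/4 = 3/2 + B**2/2)
(U(-8, 2)*(-327))/G(-114) + j(-100, o)/32509 = ((-1/5 + 2)*(-327))/(3/2 + (1/2)*(-114)**2) + (-2 + 9*(-100))/32509 = ((9/5)*(-327))/(3/2 + (1/2)*12996) + (-2 - 900)*(1/32509) = -2943/(5*(3/2 + 6498)) - 902*1/32509 = -2943/(5*12999/2) - 902/32509 = -2943/5*2/12999 - 902/32509 = -1962/21665 - 902/32509 = -83324488/704307485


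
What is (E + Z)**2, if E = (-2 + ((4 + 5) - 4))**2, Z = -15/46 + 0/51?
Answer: 159201/2116 ≈ 75.237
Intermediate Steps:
Z = -15/46 (Z = -15*1/46 + 0*(1/51) = -15/46 + 0 = -15/46 ≈ -0.32609)
E = 9 (E = (-2 + (9 - 4))**2 = (-2 + 5)**2 = 3**2 = 9)
(E + Z)**2 = (9 - 15/46)**2 = (399/46)**2 = 159201/2116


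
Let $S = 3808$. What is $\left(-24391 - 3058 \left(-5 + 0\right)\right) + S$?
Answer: $-5293$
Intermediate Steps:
$\left(-24391 - 3058 \left(-5 + 0\right)\right) + S = \left(-24391 - 3058 \left(-5 + 0\right)\right) + 3808 = \left(-24391 - -15290\right) + 3808 = \left(-24391 + 15290\right) + 3808 = -9101 + 3808 = -5293$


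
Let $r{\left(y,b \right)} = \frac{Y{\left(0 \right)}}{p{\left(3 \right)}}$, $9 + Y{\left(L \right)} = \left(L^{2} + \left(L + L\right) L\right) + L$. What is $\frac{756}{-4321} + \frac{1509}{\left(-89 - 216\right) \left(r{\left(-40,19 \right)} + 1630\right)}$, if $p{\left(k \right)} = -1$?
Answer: $- \frac{2580141}{14496955} \approx -0.17798$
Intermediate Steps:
$Y{\left(L \right)} = -9 + L + 3 L^{2}$ ($Y{\left(L \right)} = -9 + \left(\left(L^{2} + \left(L + L\right) L\right) + L\right) = -9 + \left(\left(L^{2} + 2 L L\right) + L\right) = -9 + \left(\left(L^{2} + 2 L^{2}\right) + L\right) = -9 + \left(3 L^{2} + L\right) = -9 + \left(L + 3 L^{2}\right) = -9 + L + 3 L^{2}$)
$r{\left(y,b \right)} = 9$ ($r{\left(y,b \right)} = \frac{-9 + 0 + 3 \cdot 0^{2}}{-1} = \left(-9 + 0 + 3 \cdot 0\right) \left(-1\right) = \left(-9 + 0 + 0\right) \left(-1\right) = \left(-9\right) \left(-1\right) = 9$)
$\frac{756}{-4321} + \frac{1509}{\left(-89 - 216\right) \left(r{\left(-40,19 \right)} + 1630\right)} = \frac{756}{-4321} + \frac{1509}{\left(-89 - 216\right) \left(9 + 1630\right)} = 756 \left(- \frac{1}{4321}\right) + \frac{1509}{\left(-305\right) 1639} = - \frac{756}{4321} + \frac{1509}{-499895} = - \frac{756}{4321} + 1509 \left(- \frac{1}{499895}\right) = - \frac{756}{4321} - \frac{1509}{499895} = - \frac{2580141}{14496955}$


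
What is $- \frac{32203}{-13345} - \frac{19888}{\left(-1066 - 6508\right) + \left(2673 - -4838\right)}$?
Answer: $\frac{267434149}{840735} \approx 318.1$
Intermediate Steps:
$- \frac{32203}{-13345} - \frac{19888}{\left(-1066 - 6508\right) + \left(2673 - -4838\right)} = \left(-32203\right) \left(- \frac{1}{13345}\right) - \frac{19888}{-7574 + \left(2673 + 4838\right)} = \frac{32203}{13345} - \frac{19888}{-7574 + 7511} = \frac{32203}{13345} - \frac{19888}{-63} = \frac{32203}{13345} - - \frac{19888}{63} = \frac{32203}{13345} + \frac{19888}{63} = \frac{267434149}{840735}$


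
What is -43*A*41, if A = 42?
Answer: -74046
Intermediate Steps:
-43*A*41 = -43*42*41 = -1806*41 = -74046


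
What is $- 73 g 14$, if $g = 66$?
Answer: $-67452$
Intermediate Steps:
$- 73 g 14 = \left(-73\right) 66 \cdot 14 = \left(-4818\right) 14 = -67452$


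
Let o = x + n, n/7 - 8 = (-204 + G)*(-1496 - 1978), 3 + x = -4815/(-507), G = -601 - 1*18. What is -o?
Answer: -3382328228/169 ≈ -2.0014e+7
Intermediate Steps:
G = -619 (G = -601 - 18 = -619)
x = 1098/169 (x = -3 - 4815/(-507) = -3 - 4815*(-1/507) = -3 + 1605/169 = 1098/169 ≈ 6.4970)
n = 20013770 (n = 56 + 7*((-204 - 619)*(-1496 - 1978)) = 56 + 7*(-823*(-3474)) = 56 + 7*2859102 = 56 + 20013714 = 20013770)
o = 3382328228/169 (o = 1098/169 + 20013770 = 3382328228/169 ≈ 2.0014e+7)
-o = -1*3382328228/169 = -3382328228/169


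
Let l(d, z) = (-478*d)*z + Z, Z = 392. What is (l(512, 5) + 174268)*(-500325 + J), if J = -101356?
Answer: 631175402620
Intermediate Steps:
l(d, z) = 392 - 478*d*z (l(d, z) = (-478*d)*z + 392 = -478*d*z + 392 = 392 - 478*d*z)
(l(512, 5) + 174268)*(-500325 + J) = ((392 - 478*512*5) + 174268)*(-500325 - 101356) = ((392 - 1223680) + 174268)*(-601681) = (-1223288 + 174268)*(-601681) = -1049020*(-601681) = 631175402620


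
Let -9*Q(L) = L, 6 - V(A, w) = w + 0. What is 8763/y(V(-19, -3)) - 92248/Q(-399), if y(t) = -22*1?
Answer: -7253847/2926 ≈ -2479.1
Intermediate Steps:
V(A, w) = 6 - w (V(A, w) = 6 - (w + 0) = 6 - w)
Q(L) = -L/9
y(t) = -22
8763/y(V(-19, -3)) - 92248/Q(-399) = 8763/(-22) - 92248/((-1/9*(-399))) = 8763*(-1/22) - 92248/133/3 = -8763/22 - 92248*3/133 = -8763/22 - 276744/133 = -7253847/2926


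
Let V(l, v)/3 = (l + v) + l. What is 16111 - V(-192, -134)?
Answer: 17665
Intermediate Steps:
V(l, v) = 3*v + 6*l (V(l, v) = 3*((l + v) + l) = 3*(v + 2*l) = 3*v + 6*l)
16111 - V(-192, -134) = 16111 - (3*(-134) + 6*(-192)) = 16111 - (-402 - 1152) = 16111 - 1*(-1554) = 16111 + 1554 = 17665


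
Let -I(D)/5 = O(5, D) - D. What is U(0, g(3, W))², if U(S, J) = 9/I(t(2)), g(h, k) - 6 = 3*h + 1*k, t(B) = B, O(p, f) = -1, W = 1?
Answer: 9/25 ≈ 0.36000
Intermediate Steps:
I(D) = 5 + 5*D (I(D) = -5*(-1 - D) = 5 + 5*D)
g(h, k) = 6 + k + 3*h (g(h, k) = 6 + (3*h + 1*k) = 6 + (3*h + k) = 6 + (k + 3*h) = 6 + k + 3*h)
U(S, J) = ⅗ (U(S, J) = 9/(5 + 5*2) = 9/(5 + 10) = 9/15 = 9*(1/15) = ⅗)
U(0, g(3, W))² = (⅗)² = 9/25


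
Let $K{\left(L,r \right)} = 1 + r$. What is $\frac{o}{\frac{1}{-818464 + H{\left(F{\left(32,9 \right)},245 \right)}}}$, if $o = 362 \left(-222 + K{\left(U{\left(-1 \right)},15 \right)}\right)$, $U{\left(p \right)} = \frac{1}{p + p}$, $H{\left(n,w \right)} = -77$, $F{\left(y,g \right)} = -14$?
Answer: $61040239452$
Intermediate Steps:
$U{\left(p \right)} = \frac{1}{2 p}$
$o = -74572$ ($o = 362 \left(-222 + \left(1 + 15\right)\right) = 362 \left(-222 + 16\right) = 362 \left(-206\right) = -74572$)
$\frac{o}{\frac{1}{-818464 + H{\left(F{\left(32,9 \right)},245 \right)}}} = - \frac{74572}{\frac{1}{-818464 - 77}} = - \frac{74572}{\frac{1}{-818541}} = - \frac{74572}{- \frac{1}{818541}} = \left(-74572\right) \left(-818541\right) = 61040239452$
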